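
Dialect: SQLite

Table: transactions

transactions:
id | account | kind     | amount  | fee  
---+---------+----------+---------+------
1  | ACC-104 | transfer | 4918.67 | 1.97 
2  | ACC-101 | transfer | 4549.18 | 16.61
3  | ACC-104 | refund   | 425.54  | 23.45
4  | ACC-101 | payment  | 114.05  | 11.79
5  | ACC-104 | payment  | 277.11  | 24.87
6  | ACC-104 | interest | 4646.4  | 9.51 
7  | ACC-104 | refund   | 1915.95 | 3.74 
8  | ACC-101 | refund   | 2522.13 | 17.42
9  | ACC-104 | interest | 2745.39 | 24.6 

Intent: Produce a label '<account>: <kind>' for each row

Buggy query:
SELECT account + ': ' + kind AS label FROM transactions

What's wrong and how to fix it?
Bug: SQLite uses || for string concatenation; + coerces text to numbers (yielding 0)

Fix: Replace + with || to concatenate text

Corrected query:
SELECT account || ': ' || kind AS label FROM transactions

Result:
label            
-----------------
ACC-104: transfer
ACC-101: transfer
ACC-104: refund  
ACC-101: payment 
ACC-104: payment 
ACC-104: interest
ACC-104: refund  
ACC-101: refund  
ACC-104: interest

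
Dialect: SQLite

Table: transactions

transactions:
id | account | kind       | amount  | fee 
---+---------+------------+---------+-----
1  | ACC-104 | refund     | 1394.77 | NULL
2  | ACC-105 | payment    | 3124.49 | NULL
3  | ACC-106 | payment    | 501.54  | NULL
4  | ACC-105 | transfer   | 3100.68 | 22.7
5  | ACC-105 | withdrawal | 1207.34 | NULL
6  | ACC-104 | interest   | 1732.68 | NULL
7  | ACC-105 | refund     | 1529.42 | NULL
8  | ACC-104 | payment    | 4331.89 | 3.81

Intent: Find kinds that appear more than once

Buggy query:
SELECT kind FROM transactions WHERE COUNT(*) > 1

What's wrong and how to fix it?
Bug: WHERE can't reference COUNT(*); aggregates are computed after WHERE

Fix: GROUP BY kind, then filter groups with HAVING COUNT(*) > 1

Corrected query:
SELECT kind FROM transactions GROUP BY kind HAVING COUNT(*) > 1

Result:
kind   
-------
payment
refund 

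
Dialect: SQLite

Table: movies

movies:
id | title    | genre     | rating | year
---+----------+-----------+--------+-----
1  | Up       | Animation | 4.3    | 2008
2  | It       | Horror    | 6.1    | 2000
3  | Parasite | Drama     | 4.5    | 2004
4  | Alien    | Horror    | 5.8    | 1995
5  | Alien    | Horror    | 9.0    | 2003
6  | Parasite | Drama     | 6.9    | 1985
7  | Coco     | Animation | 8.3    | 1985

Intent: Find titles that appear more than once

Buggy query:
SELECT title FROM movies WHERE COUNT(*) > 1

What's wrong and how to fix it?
Bug: WHERE can't reference COUNT(*); aggregates are computed after WHERE

Fix: Group first, then use HAVING for the count condition

Corrected query:
SELECT title FROM movies GROUP BY title HAVING COUNT(*) > 1

Result:
title   
--------
Alien   
Parasite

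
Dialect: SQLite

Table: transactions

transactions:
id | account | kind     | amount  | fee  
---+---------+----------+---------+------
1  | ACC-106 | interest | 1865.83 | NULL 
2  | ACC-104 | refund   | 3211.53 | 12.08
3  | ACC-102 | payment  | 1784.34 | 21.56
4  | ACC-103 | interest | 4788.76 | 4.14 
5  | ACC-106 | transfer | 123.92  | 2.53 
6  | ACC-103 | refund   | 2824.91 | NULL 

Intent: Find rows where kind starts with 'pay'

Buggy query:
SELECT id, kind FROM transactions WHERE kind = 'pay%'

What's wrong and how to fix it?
Bug: '=' compares the literal string including the % character; pattern matching needs LIKE

Fix: Use LIKE for wildcard pattern matching

Corrected query:
SELECT id, kind FROM transactions WHERE kind LIKE 'pay%'

Result:
id | kind   
---+--------
3  | payment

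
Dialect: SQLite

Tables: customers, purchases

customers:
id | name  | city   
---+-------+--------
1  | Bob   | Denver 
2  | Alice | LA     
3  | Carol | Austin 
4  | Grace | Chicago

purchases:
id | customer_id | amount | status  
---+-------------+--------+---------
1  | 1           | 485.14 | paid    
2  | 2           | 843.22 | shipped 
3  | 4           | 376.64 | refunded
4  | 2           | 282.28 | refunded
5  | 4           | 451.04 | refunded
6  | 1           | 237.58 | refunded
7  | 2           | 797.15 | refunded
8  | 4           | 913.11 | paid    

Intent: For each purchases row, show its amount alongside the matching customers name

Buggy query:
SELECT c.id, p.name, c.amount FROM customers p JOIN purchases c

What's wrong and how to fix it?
Bug: JOIN with no ON clause produces a cartesian product; every purchases row pairs with every customers row

Fix: Specify the join condition linking the foreign key to the parent id

Corrected query:
SELECT c.id, p.name, c.amount FROM customers p JOIN purchases c ON c.customer_id = p.id

Result:
id | name  | amount
---+-------+-------
1  | Bob   | 485.14
2  | Alice | 843.22
3  | Grace | 376.64
4  | Alice | 282.28
5  | Grace | 451.04
6  | Bob   | 237.58
7  | Alice | 797.15
8  | Grace | 913.11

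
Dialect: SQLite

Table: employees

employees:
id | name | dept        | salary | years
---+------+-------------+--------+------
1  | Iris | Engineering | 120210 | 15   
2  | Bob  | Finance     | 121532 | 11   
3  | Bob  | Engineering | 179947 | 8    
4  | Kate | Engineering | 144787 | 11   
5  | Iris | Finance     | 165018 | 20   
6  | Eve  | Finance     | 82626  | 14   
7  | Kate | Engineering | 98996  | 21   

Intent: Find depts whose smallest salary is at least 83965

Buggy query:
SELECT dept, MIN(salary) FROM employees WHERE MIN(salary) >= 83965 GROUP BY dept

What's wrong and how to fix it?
Bug: MIN() in WHERE is a misuse of aggregate

Fix: Replace WHERE with HAVING after the GROUP BY

Corrected query:
SELECT dept, MIN(salary) FROM employees GROUP BY dept HAVING MIN(salary) >= 83965

Result:
dept        | MIN(salary)
------------+------------
Engineering | 98996      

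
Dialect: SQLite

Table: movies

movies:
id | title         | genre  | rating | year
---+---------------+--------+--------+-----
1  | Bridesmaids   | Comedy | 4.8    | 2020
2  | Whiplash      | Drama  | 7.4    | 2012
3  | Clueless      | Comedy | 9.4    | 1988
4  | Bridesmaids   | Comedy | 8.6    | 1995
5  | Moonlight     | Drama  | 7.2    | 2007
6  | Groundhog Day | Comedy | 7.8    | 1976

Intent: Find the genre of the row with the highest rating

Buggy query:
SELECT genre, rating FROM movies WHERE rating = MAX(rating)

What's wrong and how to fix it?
Bug: WHERE is evaluated per row; an aggregate over the whole table isn't defined there

Fix: Use a subquery: WHERE rating = (SELECT MAX(rating) FROM movies)

Corrected query:
SELECT genre, rating FROM movies WHERE rating = (SELECT MAX(rating) FROM movies)

Result:
genre  | rating
-------+-------
Comedy | 9.4   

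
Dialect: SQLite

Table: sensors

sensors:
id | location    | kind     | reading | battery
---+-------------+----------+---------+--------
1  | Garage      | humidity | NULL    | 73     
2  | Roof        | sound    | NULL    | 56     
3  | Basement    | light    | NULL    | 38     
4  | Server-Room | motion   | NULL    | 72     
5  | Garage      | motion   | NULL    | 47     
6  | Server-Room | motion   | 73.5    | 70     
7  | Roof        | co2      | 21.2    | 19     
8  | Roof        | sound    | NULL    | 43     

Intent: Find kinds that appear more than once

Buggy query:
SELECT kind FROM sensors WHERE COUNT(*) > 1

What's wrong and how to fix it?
Bug: WHERE can't reference COUNT(*); aggregates are computed after WHERE

Fix: GROUP BY kind, then filter groups with HAVING COUNT(*) > 1

Corrected query:
SELECT kind FROM sensors GROUP BY kind HAVING COUNT(*) > 1

Result:
kind  
------
motion
sound 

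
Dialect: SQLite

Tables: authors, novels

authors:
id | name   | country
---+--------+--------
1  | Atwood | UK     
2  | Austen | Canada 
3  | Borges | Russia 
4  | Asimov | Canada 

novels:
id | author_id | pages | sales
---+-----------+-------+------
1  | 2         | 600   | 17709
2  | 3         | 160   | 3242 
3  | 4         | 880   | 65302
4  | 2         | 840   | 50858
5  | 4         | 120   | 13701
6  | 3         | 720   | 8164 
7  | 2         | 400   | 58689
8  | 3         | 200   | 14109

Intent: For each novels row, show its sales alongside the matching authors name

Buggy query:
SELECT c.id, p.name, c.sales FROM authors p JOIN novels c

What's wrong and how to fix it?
Bug: JOIN with no ON clause produces a cartesian product; every novels row pairs with every authors row

Fix: Add ON c.author_id = p.id to the JOIN

Corrected query:
SELECT c.id, p.name, c.sales FROM authors p JOIN novels c ON c.author_id = p.id

Result:
id | name   | sales
---+--------+------
1  | Austen | 17709
2  | Borges | 3242 
3  | Asimov | 65302
4  | Austen | 50858
5  | Asimov | 13701
6  | Borges | 8164 
7  | Austen | 58689
8  | Borges | 14109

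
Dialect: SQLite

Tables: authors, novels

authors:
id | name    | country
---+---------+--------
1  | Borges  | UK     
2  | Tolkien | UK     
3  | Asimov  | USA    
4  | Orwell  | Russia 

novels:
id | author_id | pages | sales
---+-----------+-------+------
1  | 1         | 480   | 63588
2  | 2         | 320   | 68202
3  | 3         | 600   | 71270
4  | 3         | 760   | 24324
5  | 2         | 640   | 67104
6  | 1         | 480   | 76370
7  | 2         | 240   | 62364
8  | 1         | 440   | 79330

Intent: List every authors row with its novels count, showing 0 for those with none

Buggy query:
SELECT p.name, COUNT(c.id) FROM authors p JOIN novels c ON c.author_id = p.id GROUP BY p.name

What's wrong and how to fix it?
Bug: INNER JOIN drops authors rows that have no matching novels rows

Fix: Switch to LEFT JOIN to retain unmatched parent rows

Corrected query:
SELECT p.name, COUNT(c.id) FROM authors p LEFT JOIN novels c ON c.author_id = p.id GROUP BY p.name

Result:
name    | COUNT(c.id)
--------+------------
Asimov  | 2          
Borges  | 3          
Orwell  | 0          
Tolkien | 3          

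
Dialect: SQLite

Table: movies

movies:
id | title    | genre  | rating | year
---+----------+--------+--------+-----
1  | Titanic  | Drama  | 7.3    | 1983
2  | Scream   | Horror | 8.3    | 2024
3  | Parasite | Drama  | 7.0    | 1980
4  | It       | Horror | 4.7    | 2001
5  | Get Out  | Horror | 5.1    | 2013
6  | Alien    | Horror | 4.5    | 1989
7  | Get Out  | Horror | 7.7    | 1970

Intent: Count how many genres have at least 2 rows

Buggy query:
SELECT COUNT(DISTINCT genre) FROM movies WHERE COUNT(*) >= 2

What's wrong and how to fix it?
Bug: COUNT(*) cannot appear in WHERE; the per-group count doesn't exist yet

Fix: Group first with HAVING COUNT(*) >= 2, then COUNT the resulting groups

Corrected query:
SELECT COUNT(*) FROM (SELECT genre FROM movies GROUP BY genre HAVING COUNT(*) >= 2)

Result:
COUNT(*)
--------
2       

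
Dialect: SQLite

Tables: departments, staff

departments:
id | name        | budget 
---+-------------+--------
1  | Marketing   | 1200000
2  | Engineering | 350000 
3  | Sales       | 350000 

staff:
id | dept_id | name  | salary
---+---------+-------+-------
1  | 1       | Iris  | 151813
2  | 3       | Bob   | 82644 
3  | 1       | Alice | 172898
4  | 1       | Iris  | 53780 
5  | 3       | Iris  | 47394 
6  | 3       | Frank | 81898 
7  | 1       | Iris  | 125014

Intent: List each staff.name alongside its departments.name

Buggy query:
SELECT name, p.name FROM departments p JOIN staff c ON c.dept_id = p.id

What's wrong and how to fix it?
Bug: 'name' exists in both joined tables, so the database can't tell which one is meant

Fix: Qualify the column with its table alias (c.name)

Corrected query:
SELECT c.name, p.name FROM departments p JOIN staff c ON c.dept_id = p.id

Result:
name  | name     
------+----------
Iris  | Marketing
Bob   | Sales    
Alice | Marketing
Iris  | Marketing
Iris  | Sales    
Frank | Sales    
Iris  | Marketing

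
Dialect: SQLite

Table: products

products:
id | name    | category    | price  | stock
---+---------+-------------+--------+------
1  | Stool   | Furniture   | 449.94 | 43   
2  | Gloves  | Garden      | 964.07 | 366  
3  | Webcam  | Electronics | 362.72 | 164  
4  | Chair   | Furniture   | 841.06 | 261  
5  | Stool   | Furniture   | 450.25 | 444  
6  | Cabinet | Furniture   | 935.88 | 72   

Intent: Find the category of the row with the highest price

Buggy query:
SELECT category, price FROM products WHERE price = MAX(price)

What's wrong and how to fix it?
Bug: WHERE is evaluated per row; an aggregate over the whole table isn't defined there

Fix: Use a subquery: WHERE price = (SELECT MAX(price) FROM products)

Corrected query:
SELECT category, price FROM products WHERE price = (SELECT MAX(price) FROM products)

Result:
category | price 
---------+-------
Garden   | 964.07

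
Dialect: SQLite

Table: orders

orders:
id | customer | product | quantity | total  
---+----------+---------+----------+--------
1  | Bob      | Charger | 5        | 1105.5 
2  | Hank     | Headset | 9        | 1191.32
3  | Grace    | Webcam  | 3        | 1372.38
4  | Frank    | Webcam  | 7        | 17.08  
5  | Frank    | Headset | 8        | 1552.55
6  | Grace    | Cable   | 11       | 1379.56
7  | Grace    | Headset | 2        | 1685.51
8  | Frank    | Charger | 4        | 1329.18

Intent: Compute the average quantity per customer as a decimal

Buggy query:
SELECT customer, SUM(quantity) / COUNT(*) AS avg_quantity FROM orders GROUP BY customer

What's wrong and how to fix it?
Bug: SUM(quantity) and COUNT(*) are both integers; the division truncates the fractional part

Fix: Cast one side to REAL so the division keeps the fractional part

Corrected query:
SELECT customer, SUM(quantity) * 1.0 / COUNT(*) AS avg_quantity FROM orders GROUP BY customer

Result:
customer | avg_quantity
---------+-------------
Bob      | 5           
Frank    | 6.333333    
Grace    | 5.333333    
Hank     | 9           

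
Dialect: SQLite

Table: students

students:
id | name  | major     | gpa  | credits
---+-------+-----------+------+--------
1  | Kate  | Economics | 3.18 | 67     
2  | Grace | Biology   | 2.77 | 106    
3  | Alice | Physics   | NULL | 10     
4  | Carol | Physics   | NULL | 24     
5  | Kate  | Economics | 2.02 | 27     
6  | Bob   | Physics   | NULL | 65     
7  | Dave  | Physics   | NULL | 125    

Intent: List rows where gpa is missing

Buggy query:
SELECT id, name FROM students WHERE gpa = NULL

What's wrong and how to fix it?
Bug: Comparing to NULL with '=' never matches; NULL = NULL is unknown, not true

Fix: Replace '= NULL' with 'IS NULL'

Corrected query:
SELECT id, name FROM students WHERE gpa IS NULL

Result:
id | name 
---+------
3  | Alice
4  | Carol
6  | Bob  
7  | Dave 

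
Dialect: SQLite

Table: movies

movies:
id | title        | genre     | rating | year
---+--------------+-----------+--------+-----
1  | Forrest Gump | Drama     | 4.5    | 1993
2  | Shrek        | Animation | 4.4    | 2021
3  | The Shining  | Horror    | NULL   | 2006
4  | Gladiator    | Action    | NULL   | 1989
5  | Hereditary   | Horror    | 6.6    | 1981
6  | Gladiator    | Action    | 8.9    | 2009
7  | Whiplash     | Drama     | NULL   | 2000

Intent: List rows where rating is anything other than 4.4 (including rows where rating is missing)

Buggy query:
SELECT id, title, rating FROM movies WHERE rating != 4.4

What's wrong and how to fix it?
Bug: 'rating != 4.4' is unknown when rating is NULL, so NULL rows are silently excluded

Fix: Add an explicit OR rating IS NULL to include the missing-value rows

Corrected query:
SELECT id, title, rating FROM movies WHERE rating != 4.4 OR rating IS NULL

Result:
id | title        | rating
---+--------------+-------
1  | Forrest Gump | 4.5   
3  | The Shining  | NULL  
4  | Gladiator    | NULL  
5  | Hereditary   | 6.6   
6  | Gladiator    | 8.9   
7  | Whiplash     | NULL  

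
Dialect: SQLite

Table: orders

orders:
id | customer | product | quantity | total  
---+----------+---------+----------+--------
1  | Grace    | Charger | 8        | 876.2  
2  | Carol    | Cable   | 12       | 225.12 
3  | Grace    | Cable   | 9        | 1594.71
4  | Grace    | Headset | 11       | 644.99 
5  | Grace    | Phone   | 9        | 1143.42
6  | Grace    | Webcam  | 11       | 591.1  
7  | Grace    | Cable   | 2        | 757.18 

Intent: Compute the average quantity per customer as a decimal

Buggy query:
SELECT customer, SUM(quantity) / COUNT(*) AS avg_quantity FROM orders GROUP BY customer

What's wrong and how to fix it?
Bug: SUM(quantity) and COUNT(*) are both integers; the division truncates the fractional part

Fix: Multiply by 1.0 (or CAST to REAL) to force floating-point division

Corrected query:
SELECT customer, SUM(quantity) * 1.0 / COUNT(*) AS avg_quantity FROM orders GROUP BY customer

Result:
customer | avg_quantity
---------+-------------
Carol    | 12          
Grace    | 8.333333    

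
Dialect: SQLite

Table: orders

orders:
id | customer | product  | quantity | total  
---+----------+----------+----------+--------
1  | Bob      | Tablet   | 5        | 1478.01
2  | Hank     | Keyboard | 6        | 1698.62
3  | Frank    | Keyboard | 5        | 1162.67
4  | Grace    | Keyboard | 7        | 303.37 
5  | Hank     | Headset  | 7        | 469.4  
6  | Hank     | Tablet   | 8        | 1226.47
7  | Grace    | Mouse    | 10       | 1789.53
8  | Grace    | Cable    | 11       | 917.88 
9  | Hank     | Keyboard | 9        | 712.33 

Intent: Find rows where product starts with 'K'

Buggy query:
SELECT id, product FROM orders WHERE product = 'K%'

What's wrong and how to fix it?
Bug: Wildcards only work with LIKE; '=' treats '%' as a literal character

Fix: Replace '=' with LIKE so 'K%' is treated as a pattern

Corrected query:
SELECT id, product FROM orders WHERE product LIKE 'K%'

Result:
id | product 
---+---------
2  | Keyboard
3  | Keyboard
4  | Keyboard
9  | Keyboard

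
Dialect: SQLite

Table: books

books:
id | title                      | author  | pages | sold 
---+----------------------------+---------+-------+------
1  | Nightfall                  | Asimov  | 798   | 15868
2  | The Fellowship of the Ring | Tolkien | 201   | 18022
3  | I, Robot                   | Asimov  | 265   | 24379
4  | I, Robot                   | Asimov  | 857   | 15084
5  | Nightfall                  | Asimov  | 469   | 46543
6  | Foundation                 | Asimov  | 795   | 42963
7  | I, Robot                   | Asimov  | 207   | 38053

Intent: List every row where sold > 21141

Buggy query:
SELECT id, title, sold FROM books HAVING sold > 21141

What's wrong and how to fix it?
Bug: This is a non-aggregate query (no GROUP BY, no aggregates), so in SQLite the HAVING clause is invalid here; a row-level condition belongs in WHERE

Fix: Use WHERE for row-level filtering

Corrected query:
SELECT id, title, sold FROM books WHERE sold > 21141

Result:
id | title      | sold 
---+------------+------
3  | I, Robot   | 24379
5  | Nightfall  | 46543
6  | Foundation | 42963
7  | I, Robot   | 38053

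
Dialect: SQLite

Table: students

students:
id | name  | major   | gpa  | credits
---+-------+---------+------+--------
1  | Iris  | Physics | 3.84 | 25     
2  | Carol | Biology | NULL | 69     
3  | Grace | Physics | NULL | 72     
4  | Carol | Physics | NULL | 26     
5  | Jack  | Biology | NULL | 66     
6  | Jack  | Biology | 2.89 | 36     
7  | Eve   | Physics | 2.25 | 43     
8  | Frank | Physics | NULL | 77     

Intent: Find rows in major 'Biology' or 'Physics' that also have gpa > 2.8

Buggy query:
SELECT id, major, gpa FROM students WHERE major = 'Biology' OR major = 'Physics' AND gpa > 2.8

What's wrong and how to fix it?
Bug: AND binds tighter than OR, so this parses as major = 'Biology' OR (major = 'Physics' AND gpa > 2.8)

Fix: Add parentheses around the OR so the AND applies to both alternatives

Corrected query:
SELECT id, major, gpa FROM students WHERE (major = 'Biology' OR major = 'Physics') AND gpa > 2.8

Result:
id | major   | gpa 
---+---------+-----
1  | Physics | 3.84
6  | Biology | 2.89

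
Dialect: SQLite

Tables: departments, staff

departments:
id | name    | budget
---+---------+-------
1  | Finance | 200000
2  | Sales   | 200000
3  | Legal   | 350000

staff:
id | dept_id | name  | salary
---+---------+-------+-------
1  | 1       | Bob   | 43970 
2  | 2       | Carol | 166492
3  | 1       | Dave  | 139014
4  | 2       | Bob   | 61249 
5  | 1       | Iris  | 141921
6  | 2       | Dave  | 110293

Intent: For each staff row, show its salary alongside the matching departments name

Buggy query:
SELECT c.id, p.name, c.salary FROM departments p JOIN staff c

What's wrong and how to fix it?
Bug: Missing join condition: each staff row is matched to all departments rows instead of just its own

Fix: Add ON c.dept_id = p.id to the JOIN

Corrected query:
SELECT c.id, p.name, c.salary FROM departments p JOIN staff c ON c.dept_id = p.id

Result:
id | name    | salary
---+---------+-------
1  | Finance | 43970 
2  | Sales   | 166492
3  | Finance | 139014
4  | Sales   | 61249 
5  | Finance | 141921
6  | Sales   | 110293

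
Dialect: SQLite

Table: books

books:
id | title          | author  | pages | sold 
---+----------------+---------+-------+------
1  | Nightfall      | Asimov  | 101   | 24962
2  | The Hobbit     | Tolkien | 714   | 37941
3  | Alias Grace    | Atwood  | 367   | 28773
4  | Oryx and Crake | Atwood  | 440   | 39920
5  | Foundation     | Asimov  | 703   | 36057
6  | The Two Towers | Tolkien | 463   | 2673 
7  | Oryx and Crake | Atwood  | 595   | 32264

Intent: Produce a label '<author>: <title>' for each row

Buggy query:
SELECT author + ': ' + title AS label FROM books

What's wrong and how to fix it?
Bug: '+' is numeric addition; on text columns SQLite converts them to 0 instead of concatenating

Fix: Use the || operator for string concatenation

Corrected query:
SELECT author || ': ' || title AS label FROM books

Result:
label                  
-----------------------
Asimov: Nightfall      
Tolkien: The Hobbit    
Atwood: Alias Grace    
Atwood: Oryx and Crake 
Asimov: Foundation     
Tolkien: The Two Towers
Atwood: Oryx and Crake 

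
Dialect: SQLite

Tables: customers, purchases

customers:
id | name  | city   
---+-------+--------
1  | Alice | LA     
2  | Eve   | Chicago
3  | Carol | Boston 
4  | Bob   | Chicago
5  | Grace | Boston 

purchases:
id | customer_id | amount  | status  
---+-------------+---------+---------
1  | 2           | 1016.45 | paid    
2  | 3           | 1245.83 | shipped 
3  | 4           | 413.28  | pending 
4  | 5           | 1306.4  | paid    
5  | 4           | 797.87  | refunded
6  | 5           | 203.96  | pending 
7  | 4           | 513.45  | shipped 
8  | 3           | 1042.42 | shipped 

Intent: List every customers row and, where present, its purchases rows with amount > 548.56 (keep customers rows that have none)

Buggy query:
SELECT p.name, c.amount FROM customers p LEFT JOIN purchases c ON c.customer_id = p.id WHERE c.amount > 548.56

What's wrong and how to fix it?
Bug: A WHERE condition on the right-hand table after LEFT JOIN drops unmatched parents

Fix: Move the right-table condition into the ON clause so unmatched parents are kept

Corrected query:
SELECT p.name, c.amount FROM customers p LEFT JOIN purchases c ON c.customer_id = p.id AND c.amount > 548.56

Result:
name  | amount 
------+--------
Alice | NULL   
Eve   | 1016.45
Carol | 1042.42
Carol | 1245.83
Bob   | 797.87 
Grace | 1306.4 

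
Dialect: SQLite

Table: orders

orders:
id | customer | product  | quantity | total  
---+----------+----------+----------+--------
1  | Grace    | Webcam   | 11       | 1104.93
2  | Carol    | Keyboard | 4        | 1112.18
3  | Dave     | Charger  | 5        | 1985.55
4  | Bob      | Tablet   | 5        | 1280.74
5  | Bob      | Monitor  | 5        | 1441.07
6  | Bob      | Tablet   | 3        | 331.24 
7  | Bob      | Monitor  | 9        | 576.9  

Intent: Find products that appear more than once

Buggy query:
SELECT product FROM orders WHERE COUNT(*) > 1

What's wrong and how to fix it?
Bug: WHERE can't reference COUNT(*); aggregates are computed after WHERE

Fix: Group first, then use HAVING for the count condition

Corrected query:
SELECT product FROM orders GROUP BY product HAVING COUNT(*) > 1

Result:
product
-------
Monitor
Tablet 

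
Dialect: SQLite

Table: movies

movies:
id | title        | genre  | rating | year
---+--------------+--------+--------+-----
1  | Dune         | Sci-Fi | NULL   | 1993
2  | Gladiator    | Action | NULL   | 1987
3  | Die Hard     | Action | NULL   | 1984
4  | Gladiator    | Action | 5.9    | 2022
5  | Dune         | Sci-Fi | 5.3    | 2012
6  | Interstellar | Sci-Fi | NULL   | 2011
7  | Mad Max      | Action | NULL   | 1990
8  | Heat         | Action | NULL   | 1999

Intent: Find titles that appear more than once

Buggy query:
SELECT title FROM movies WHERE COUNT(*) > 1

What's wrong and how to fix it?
Bug: WHERE can't reference COUNT(*); aggregates are computed after WHERE

Fix: Group first, then use HAVING for the count condition

Corrected query:
SELECT title FROM movies GROUP BY title HAVING COUNT(*) > 1

Result:
title    
---------
Dune     
Gladiator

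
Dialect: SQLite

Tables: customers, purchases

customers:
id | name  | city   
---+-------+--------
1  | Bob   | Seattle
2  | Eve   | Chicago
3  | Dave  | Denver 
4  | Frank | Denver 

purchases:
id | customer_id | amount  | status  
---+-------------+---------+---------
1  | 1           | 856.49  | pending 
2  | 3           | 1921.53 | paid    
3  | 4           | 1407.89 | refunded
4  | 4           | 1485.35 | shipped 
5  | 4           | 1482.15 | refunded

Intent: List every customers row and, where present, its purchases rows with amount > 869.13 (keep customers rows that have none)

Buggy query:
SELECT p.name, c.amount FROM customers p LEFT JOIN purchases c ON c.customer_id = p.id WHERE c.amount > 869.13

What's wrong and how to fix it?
Bug: A WHERE condition on the right-hand table after LEFT JOIN drops unmatched parents

Fix: Put 'c.amount > 869.13' in the JOIN's ON clause instead of WHERE

Corrected query:
SELECT p.name, c.amount FROM customers p LEFT JOIN purchases c ON c.customer_id = p.id AND c.amount > 869.13

Result:
name  | amount 
------+--------
Bob   | NULL   
Eve   | NULL   
Dave  | 1921.53
Frank | 1407.89
Frank | 1482.15
Frank | 1485.35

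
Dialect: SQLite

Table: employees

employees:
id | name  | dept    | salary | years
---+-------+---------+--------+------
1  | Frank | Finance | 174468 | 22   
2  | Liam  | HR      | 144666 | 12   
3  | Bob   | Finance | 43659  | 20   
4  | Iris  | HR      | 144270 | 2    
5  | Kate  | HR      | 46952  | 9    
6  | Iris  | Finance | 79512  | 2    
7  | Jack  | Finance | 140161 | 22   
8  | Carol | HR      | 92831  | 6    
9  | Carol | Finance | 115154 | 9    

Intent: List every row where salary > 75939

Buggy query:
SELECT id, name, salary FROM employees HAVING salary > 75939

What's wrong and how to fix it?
Bug: This is a non-aggregate query (no GROUP BY, no aggregates), so in SQLite the HAVING clause is invalid here; a row-level condition belongs in WHERE

Fix: Replace HAVING with WHERE since the condition applies to individual rows

Corrected query:
SELECT id, name, salary FROM employees WHERE salary > 75939

Result:
id | name  | salary
---+-------+-------
1  | Frank | 174468
2  | Liam  | 144666
4  | Iris  | 144270
6  | Iris  | 79512 
7  | Jack  | 140161
8  | Carol | 92831 
9  | Carol | 115154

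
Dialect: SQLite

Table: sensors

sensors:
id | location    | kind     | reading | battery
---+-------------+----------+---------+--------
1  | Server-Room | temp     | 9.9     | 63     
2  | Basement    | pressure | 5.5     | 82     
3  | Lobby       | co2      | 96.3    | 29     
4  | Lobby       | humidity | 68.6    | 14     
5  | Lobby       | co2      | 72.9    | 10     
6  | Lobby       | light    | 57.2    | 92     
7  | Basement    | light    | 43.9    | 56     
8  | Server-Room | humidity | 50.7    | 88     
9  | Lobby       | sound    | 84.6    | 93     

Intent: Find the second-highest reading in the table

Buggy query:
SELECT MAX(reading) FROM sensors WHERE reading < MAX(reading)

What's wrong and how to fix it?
Bug: MAX(reading) on the right of the comparison is an aggregate-in-WHERE error

Fix: Compute the overall MAX in a subquery, then take MAX of rows below it

Corrected query:
SELECT MAX(reading) FROM sensors WHERE reading < (SELECT MAX(reading) FROM sensors)

Result:
MAX(reading)
------------
84.6        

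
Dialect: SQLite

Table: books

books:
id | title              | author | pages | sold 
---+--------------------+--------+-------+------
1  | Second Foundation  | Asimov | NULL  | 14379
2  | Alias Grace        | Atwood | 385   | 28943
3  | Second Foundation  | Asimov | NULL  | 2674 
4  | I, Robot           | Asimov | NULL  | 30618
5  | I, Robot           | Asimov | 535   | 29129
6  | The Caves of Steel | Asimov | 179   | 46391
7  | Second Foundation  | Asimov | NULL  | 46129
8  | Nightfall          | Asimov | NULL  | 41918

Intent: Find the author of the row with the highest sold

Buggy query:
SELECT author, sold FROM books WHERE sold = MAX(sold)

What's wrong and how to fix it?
Bug: WHERE is evaluated per row; an aggregate over the whole table isn't defined there

Fix: Use a subquery: WHERE sold = (SELECT MAX(sold) FROM books)

Corrected query:
SELECT author, sold FROM books WHERE sold = (SELECT MAX(sold) FROM books)

Result:
author | sold 
-------+------
Asimov | 46391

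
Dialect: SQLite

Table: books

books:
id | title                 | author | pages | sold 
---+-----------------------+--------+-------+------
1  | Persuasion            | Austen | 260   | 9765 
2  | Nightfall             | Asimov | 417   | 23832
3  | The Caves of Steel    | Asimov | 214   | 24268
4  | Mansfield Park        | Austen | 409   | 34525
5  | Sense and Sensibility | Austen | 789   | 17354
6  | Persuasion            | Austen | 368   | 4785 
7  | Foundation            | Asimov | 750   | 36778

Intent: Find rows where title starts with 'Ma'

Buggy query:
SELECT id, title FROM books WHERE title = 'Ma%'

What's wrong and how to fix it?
Bug: '=' compares the literal string including the % character; pattern matching needs LIKE

Fix: Use LIKE for wildcard pattern matching

Corrected query:
SELECT id, title FROM books WHERE title LIKE 'Ma%'

Result:
id | title         
---+---------------
4  | Mansfield Park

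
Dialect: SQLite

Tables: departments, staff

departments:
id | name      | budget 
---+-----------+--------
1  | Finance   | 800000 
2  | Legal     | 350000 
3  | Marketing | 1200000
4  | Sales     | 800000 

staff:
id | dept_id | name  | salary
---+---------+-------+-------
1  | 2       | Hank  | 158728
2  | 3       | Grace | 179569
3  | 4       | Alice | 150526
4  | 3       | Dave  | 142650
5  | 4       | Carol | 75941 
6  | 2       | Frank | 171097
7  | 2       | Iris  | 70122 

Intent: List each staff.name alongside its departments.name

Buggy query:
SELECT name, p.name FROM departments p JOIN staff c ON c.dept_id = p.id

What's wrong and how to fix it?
Bug: 'name' exists in both joined tables, so the database can't tell which one is meant

Fix: Prefix ambiguous columns with the table alias

Corrected query:
SELECT c.name, p.name FROM departments p JOIN staff c ON c.dept_id = p.id

Result:
name  | name     
------+----------
Hank  | Legal    
Grace | Marketing
Alice | Sales    
Dave  | Marketing
Carol | Sales    
Frank | Legal    
Iris  | Legal    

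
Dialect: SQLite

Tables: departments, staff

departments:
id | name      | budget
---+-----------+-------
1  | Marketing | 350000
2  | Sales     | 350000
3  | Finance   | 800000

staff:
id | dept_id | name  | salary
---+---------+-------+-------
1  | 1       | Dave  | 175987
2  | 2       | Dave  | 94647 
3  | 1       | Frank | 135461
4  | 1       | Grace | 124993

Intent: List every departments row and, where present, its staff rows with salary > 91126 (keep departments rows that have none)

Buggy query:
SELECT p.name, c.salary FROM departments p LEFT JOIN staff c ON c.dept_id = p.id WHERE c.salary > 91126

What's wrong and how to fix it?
Bug: A WHERE condition on the right-hand table after LEFT JOIN drops unmatched parents

Fix: Move the right-table condition into the ON clause so unmatched parents are kept

Corrected query:
SELECT p.name, c.salary FROM departments p LEFT JOIN staff c ON c.dept_id = p.id AND c.salary > 91126

Result:
name      | salary
----------+-------
Marketing | 124993
Marketing | 135461
Marketing | 175987
Sales     | 94647 
Finance   | NULL  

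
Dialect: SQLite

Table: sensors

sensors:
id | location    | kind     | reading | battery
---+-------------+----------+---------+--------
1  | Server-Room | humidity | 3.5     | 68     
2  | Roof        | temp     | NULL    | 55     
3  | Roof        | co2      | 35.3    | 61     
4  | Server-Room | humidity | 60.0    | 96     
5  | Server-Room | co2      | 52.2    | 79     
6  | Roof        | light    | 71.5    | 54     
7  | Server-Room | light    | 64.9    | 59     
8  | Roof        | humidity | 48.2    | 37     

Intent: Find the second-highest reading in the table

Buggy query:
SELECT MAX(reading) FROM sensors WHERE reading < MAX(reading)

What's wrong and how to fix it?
Bug: MAX(reading) on the right of the comparison is an aggregate-in-WHERE error

Fix: Put the inner MAX in a scalar subquery

Corrected query:
SELECT MAX(reading) FROM sensors WHERE reading < (SELECT MAX(reading) FROM sensors)

Result:
MAX(reading)
------------
64.9        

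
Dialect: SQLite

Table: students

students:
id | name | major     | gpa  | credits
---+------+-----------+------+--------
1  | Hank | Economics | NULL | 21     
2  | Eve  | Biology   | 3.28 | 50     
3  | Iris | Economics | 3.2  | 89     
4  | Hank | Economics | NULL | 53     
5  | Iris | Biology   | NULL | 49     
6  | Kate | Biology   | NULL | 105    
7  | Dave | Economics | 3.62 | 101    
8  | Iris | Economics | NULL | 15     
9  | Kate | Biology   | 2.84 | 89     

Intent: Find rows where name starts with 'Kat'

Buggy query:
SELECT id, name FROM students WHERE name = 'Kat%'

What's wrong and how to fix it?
Bug: '=' compares the literal string including the % character; pattern matching needs LIKE

Fix: Use LIKE for wildcard pattern matching

Corrected query:
SELECT id, name FROM students WHERE name LIKE 'Kat%'

Result:
id | name
---+-----
6  | Kate
9  | Kate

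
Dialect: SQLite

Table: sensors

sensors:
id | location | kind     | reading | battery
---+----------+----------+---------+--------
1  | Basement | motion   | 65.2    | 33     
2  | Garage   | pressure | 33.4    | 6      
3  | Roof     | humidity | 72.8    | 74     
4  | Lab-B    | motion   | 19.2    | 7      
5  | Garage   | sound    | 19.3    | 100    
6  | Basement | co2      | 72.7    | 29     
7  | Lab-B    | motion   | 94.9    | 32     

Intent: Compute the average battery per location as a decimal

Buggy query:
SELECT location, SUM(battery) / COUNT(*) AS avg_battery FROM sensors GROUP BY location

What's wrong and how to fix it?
Bug: Both operands are integers, so '/' performs integer division and truncates

Fix: Multiply by 1.0 (or CAST to REAL) to force floating-point division

Corrected query:
SELECT location, SUM(battery) * 1.0 / COUNT(*) AS avg_battery FROM sensors GROUP BY location

Result:
location | avg_battery
---------+------------
Basement | 31         
Garage   | 53         
Lab-B    | 19.5       
Roof     | 74         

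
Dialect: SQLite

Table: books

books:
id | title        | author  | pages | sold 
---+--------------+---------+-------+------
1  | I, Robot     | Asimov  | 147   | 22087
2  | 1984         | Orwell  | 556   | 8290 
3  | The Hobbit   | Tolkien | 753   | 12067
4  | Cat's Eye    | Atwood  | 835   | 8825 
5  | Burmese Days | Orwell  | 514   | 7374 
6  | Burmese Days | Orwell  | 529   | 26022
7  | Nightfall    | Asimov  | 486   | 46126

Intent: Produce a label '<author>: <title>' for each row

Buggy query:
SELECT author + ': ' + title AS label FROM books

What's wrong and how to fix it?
Bug: SQLite uses || for string concatenation; + coerces text to numbers (yielding 0)

Fix: Replace + with || to concatenate text

Corrected query:
SELECT author || ': ' || title AS label FROM books

Result:
label               
--------------------
Asimov: I, Robot    
Orwell: 1984        
Tolkien: The Hobbit 
Atwood: Cat's Eye   
Orwell: Burmese Days
Orwell: Burmese Days
Asimov: Nightfall   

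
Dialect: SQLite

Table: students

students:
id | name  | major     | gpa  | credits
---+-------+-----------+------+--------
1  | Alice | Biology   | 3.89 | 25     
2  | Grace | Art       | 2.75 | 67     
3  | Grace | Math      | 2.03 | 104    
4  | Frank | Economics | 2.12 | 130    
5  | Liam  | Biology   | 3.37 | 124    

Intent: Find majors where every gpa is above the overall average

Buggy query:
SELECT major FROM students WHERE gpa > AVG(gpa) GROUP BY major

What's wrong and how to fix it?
Bug: WHERE evaluates per row before aggregation, so AVG() is unavailable

Fix: Use a subquery for AVG and a HAVING MIN(...) filter so the condition holds for every row in the group

Corrected query:
SELECT major FROM students GROUP BY major HAVING MIN(gpa) > (SELECT AVG(gpa) FROM students)

Result:
major  
-------
Biology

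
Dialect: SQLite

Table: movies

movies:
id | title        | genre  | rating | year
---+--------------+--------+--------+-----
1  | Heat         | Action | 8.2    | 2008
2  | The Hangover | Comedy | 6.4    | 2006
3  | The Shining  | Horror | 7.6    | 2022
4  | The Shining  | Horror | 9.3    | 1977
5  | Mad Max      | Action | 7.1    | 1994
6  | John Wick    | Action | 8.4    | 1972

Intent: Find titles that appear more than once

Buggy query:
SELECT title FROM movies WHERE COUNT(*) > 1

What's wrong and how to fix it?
Bug: WHERE can't reference COUNT(*); aggregates are computed after WHERE

Fix: Group first, then use HAVING for the count condition

Corrected query:
SELECT title FROM movies GROUP BY title HAVING COUNT(*) > 1

Result:
title      
-----------
The Shining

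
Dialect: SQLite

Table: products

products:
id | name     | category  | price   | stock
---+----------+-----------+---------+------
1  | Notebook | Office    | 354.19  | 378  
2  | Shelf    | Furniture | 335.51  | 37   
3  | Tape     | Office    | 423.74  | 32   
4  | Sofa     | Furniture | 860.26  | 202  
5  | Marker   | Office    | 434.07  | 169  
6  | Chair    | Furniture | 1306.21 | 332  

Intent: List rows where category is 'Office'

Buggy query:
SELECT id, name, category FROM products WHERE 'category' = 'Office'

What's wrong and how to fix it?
Bug: 'category' in single quotes is a string literal, not the column; the comparison is literal-vs-literal and never true

Fix: Remove the quotes around the column name (or use double quotes for an identifier)

Corrected query:
SELECT id, name, category FROM products WHERE category = 'Office'

Result:
id | name     | category
---+----------+---------
1  | Notebook | Office  
3  | Tape     | Office  
5  | Marker   | Office  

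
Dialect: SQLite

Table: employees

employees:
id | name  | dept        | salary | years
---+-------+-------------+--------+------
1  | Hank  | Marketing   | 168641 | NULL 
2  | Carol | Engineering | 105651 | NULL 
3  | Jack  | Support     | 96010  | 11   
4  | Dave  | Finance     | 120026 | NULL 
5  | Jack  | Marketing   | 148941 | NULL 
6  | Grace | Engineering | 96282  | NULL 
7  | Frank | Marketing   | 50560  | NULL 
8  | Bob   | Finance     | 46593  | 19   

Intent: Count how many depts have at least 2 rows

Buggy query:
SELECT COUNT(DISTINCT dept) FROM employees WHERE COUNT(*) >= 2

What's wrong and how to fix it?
Bug: COUNT(*) cannot appear in WHERE; the per-group count doesn't exist yet

Fix: Group first with HAVING COUNT(*) >= 2, then COUNT the resulting groups

Corrected query:
SELECT COUNT(*) FROM (SELECT dept FROM employees GROUP BY dept HAVING COUNT(*) >= 2)

Result:
COUNT(*)
--------
3       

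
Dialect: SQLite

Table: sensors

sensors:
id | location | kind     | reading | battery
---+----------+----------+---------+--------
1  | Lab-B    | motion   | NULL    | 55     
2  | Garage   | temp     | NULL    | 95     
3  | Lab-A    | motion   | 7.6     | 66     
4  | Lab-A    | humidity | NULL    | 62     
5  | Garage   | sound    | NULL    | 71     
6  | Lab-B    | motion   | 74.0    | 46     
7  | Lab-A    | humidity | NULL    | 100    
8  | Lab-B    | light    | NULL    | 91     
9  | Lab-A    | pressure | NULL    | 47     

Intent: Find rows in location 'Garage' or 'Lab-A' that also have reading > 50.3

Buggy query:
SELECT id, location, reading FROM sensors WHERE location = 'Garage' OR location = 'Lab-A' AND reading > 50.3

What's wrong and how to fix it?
Bug: Without parentheses, AND is evaluated before OR, so the reading filter only applies to the 'Lab-A' branch

Fix: Add parentheses around the OR so the AND applies to both alternatives

Corrected query:
SELECT id, location, reading FROM sensors WHERE (location = 'Garage' OR location = 'Lab-A') AND reading > 50.3

Result:
(no rows)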